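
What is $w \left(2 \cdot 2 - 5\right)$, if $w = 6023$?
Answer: $-6023$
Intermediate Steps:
$w \left(2 \cdot 2 - 5\right) = 6023 \left(2 \cdot 2 - 5\right) = 6023 \left(4 - 5\right) = 6023 \left(-1\right) = -6023$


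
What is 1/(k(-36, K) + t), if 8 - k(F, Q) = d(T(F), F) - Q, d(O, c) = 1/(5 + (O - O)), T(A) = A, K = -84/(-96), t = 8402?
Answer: 40/336427 ≈ 0.00011890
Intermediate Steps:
K = 7/8 (K = -84*(-1/96) = 7/8 ≈ 0.87500)
d(O, c) = ⅕ (d(O, c) = 1/(5 + 0) = 1/5 = ⅕)
k(F, Q) = 39/5 + Q (k(F, Q) = 8 - (⅕ - Q) = 8 + (-⅕ + Q) = 39/5 + Q)
1/(k(-36, K) + t) = 1/((39/5 + 7/8) + 8402) = 1/(347/40 + 8402) = 1/(336427/40) = 40/336427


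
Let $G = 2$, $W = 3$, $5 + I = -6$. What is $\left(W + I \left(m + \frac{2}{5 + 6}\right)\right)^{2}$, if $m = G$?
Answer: $441$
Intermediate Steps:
$I = -11$ ($I = -5 - 6 = -11$)
$m = 2$
$\left(W + I \left(m + \frac{2}{5 + 6}\right)\right)^{2} = \left(3 - 11 \left(2 + \frac{2}{5 + 6}\right)\right)^{2} = \left(3 - 11 \left(2 + \frac{2}{11}\right)\right)^{2} = \left(3 - 24\right)^{2} = \left(-21\right)^{2} = 441$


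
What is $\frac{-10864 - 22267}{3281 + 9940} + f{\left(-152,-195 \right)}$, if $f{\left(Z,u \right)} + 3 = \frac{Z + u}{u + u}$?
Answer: $- \frac{610307}{132210} \approx -4.6162$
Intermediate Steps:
$f{\left(Z,u \right)} = -3 + \frac{Z + u}{2 u}$ ($f{\left(Z,u \right)} = -3 + \frac{Z + u}{u + u} = -3 + \frac{Z + u}{2 u}$)
$\frac{-10864 - 22267}{3281 + 9940} + f{\left(-152,-195 \right)} = \frac{-10864 - 22267}{3281 + 9940} + \frac{-152 - -975}{2 \left(-195\right)} = - \frac{33131}{13221} + \frac{1}{2} \left(- \frac{1}{195}\right) \left(-152 + 975\right) = \left(-33131\right) \frac{1}{13221} + \frac{1}{2} \left(- \frac{1}{195}\right) 823 = - \frac{33131}{13221} - \frac{823}{390} = - \frac{610307}{132210}$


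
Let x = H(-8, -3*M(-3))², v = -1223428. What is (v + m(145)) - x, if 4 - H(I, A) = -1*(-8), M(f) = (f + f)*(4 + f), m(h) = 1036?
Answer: -1222408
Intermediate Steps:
M(f) = 2*f*(4 + f) (M(f) = (2*f)*(4 + f) = 2*f*(4 + f))
H(I, A) = -4 (H(I, A) = 4 - (-1)*(-8) = 4 - 1*8 = 4 - 8 = -4)
x = 16 (x = (-4)² = 16)
(v + m(145)) - x = (-1223428 + 1036) - 1*16 = -1222392 - 16 = -1222408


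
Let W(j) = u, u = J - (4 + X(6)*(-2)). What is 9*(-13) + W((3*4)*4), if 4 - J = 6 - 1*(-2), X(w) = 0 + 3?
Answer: -119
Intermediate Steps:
X(w) = 3
J = -4 (J = 4 - (6 - 1*(-2)) = 4 - (6 + 2) = 4 - 1*8 = 4 - 8 = -4)
u = -2 (u = -4 - (4 + 3*(-2)) = -4 - (4 - 6) = -4 - 1*(-2) = -4 + 2 = -2)
W(j) = -2
9*(-13) + W((3*4)*4) = 9*(-13) - 2 = -117 - 2 = -119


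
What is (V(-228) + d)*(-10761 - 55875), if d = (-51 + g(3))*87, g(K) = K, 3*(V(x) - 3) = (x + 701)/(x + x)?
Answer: 10567612587/38 ≈ 2.7809e+8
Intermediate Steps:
V(x) = 3 + (701 + x)/(6*x) (V(x) = 3 + ((x + 701)/(x + x))/3 = 3 + ((701 + x)/((2*x)))/3 = 3 + ((701 + x)*(1/(2*x)))/3 = 3 + ((701 + x)/(2*x))/3 = 3 + (701 + x)/(6*x))
d = -4176 (d = (-51 + 3)*87 = -48*87 = -4176)
(V(-228) + d)*(-10761 - 55875) = ((⅙)*(701 + 19*(-228))/(-228) - 4176)*(-10761 - 55875) = ((⅙)*(-1/228)*(701 - 4332) - 4176)*(-66636) = ((⅙)*(-1/228)*(-3631) - 4176)*(-66636) = (3631/1368 - 4176)*(-66636) = -5709137/1368*(-66636) = 10567612587/38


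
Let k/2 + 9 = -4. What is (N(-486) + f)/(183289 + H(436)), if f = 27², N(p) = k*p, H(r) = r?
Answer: 2673/36745 ≈ 0.072745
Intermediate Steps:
k = -26 (k = -18 + 2*(-4) = -18 - 8 = -26)
N(p) = -26*p
f = 729
(N(-486) + f)/(183289 + H(436)) = (-26*(-486) + 729)/(183289 + 436) = (12636 + 729)/183725 = 13365*(1/183725) = 2673/36745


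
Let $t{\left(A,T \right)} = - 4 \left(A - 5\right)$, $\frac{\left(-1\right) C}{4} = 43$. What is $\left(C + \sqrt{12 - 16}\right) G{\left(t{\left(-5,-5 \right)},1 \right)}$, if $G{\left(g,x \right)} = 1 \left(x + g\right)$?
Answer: $-7052 + 82 i \approx -7052.0 + 82.0 i$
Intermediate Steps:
$C = -172$ ($C = \left(-4\right) 43 = -172$)
$t{\left(A,T \right)} = 20 - 4 A$ ($t{\left(A,T \right)} = - 4 \left(-5 + A\right) = 20 - 4 A$)
$G{\left(g,x \right)} = g + x$ ($G{\left(g,x \right)} = 1 \left(g + x\right) = g + x$)
$\left(C + \sqrt{12 - 16}\right) G{\left(t{\left(-5,-5 \right)},1 \right)} = \left(-172 + \sqrt{12 - 16}\right) \left(\left(20 - -20\right) + 1\right) = \left(-172 + \sqrt{-4}\right) \left(\left(20 + 20\right) + 1\right) = \left(-172 + 2 i\right) \left(40 + 1\right) = \left(-172 + 2 i\right) 41 = -7052 + 82 i$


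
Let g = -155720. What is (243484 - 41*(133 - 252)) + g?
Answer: 92643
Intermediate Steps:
(243484 - 41*(133 - 252)) + g = (243484 - 41*(133 - 252)) - 155720 = (243484 - 41*(-119)) - 155720 = (243484 + 4879) - 155720 = 248363 - 155720 = 92643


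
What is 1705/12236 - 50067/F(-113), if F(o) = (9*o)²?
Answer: 127871437/1406173356 ≈ 0.090936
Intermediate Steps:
F(o) = 81*o²
1705/12236 - 50067/F(-113) = 1705/12236 - 50067/(81*(-113)²) = 1705*(1/12236) - 50067/(81*12769) = 1705/12236 - 50067/1034289 = 1705/12236 - 50067*1/1034289 = 1705/12236 - 5563/114921 = 127871437/1406173356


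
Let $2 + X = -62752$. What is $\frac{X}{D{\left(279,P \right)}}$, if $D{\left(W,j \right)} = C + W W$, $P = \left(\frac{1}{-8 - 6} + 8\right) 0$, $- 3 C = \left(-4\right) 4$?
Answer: $- \frac{188262}{233539} \approx -0.80613$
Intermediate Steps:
$X = -62754$ ($X = -2 - 62752 = -62754$)
$C = \frac{16}{3}$ ($C = - \frac{\left(-4\right) 4}{3} = \left(- \frac{1}{3}\right) \left(-16\right) = \frac{16}{3} \approx 5.3333$)
$P = 0$ ($P = \left(\frac{1}{-14} + 8\right) 0 = \left(- \frac{1}{14} + 8\right) 0 = \frac{111}{14} \cdot 0 = 0$)
$D{\left(W,j \right)} = \frac{16}{3} + W^{2}$ ($D{\left(W,j \right)} = \frac{16}{3} + W W = \frac{16}{3} + W^{2}$)
$\frac{X}{D{\left(279,P \right)}} = - \frac{62754}{\frac{16}{3} + 279^{2}} = - \frac{62754}{\frac{16}{3} + 77841} = - \frac{62754}{\frac{233539}{3}} = \left(-62754\right) \frac{3}{233539} = - \frac{188262}{233539}$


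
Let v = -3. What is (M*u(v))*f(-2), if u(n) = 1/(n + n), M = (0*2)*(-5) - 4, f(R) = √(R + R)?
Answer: 4*I/3 ≈ 1.3333*I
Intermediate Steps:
f(R) = √2*√R (f(R) = √(2*R) = √2*√R)
M = -4 (M = 0*(-5) - 4 = 0 - 4 = -4)
u(n) = 1/(2*n)
(M*u(v))*f(-2) = (-2/(-3))*(√2*√(-2)) = (-2*(-1)/3)*(√2*(I*√2)) = (-4*(-⅙))*(2*I) = 2*(2*I)/3 = 4*I/3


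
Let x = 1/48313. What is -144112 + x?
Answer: -6962483055/48313 ≈ -1.4411e+5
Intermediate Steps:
x = 1/48313 ≈ 2.0698e-5
-144112 + x = -144112 + 1/48313 = -6962483055/48313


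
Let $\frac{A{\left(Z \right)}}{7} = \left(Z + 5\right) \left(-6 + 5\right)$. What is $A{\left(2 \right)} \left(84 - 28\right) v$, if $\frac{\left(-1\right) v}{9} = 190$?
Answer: $4692240$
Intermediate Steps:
$v = -1710$ ($v = \left(-9\right) 190 = -1710$)
$A{\left(Z \right)} = -35 - 7 Z$ ($A{\left(Z \right)} = 7 \left(Z + 5\right) \left(-6 + 5\right) = 7 \left(5 + Z\right) \left(-1\right) = 7 \left(-5 - Z\right) = -35 - 7 Z$)
$A{\left(2 \right)} \left(84 - 28\right) v = \left(-35 - 14\right) \left(84 - 28\right) \left(-1710\right) = \left(-49\right) 56 \left(-1710\right) = \left(-2744\right) \left(-1710\right) = 4692240$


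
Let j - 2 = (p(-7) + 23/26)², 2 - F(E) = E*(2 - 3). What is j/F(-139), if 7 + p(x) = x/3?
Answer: -446449/833508 ≈ -0.53563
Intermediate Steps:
p(x) = -7 + x/3
F(E) = 2 + E (F(E) = 2 - E*(2 - 3) = 2 - E*(-1) = 2 - (-1)*E = 2 + E)
j = 446449/6084 (j = 2 + ((-7 + (⅓)*(-7)) + 23/26)² = 2 + ((-7 - 7/3) + 23*(1/26))² = 2 + (-28/3 + 23/26)² = 2 + (-659/78)² = 2 + 434281/6084 = 446449/6084 ≈ 73.381)
j/F(-139) = 446449/(6084*(2 - 139)) = (446449/6084)/(-137) = (446449/6084)*(-1/137) = -446449/833508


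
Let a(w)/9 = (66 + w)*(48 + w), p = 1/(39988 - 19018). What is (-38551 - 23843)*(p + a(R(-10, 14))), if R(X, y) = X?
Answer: -4176419768959/3495 ≈ -1.1950e+9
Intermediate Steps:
p = 1/20970 ≈ 4.7687e-5
a(w) = 9*(48 + w)*(66 + w) (a(w) = 9*((66 + w)*(48 + w)) = 9*((48 + w)*(66 + w)) = 9*(48 + w)*(66 + w))
(-38551 - 23843)*(p + a(R(-10, 14))) = (-38551 - 23843)*(1/20970 + (28512 + 9*(-10)**2 + 1026*(-10))) = -62394*(1/20970 + (28512 + 9*100 - 10260)) = -62394*(1/20970 + (28512 + 900 - 10260)) = -62394*(1/20970 + 19152) = -62394*401617441/20970 = -4176419768959/3495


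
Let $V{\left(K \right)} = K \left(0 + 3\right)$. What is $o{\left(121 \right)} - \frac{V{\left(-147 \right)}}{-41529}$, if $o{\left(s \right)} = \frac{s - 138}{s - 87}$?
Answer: $- \frac{14137}{27686} \approx -0.51062$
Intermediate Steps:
$o{\left(s \right)} = \frac{-138 + s}{-87 + s}$
$V{\left(K \right)} = 3 K$ ($V{\left(K \right)} = K 3 = 3 K$)
$o{\left(121 \right)} - \frac{V{\left(-147 \right)}}{-41529} = \frac{-138 + 121}{-87 + 121} - \frac{3 \left(-147\right)}{-41529} = \frac{1}{34} \left(-17\right) - \left(-441\right) \left(- \frac{1}{41529}\right) = \frac{1}{34} \left(-17\right) - \frac{147}{13843} = - \frac{1}{2} - \frac{147}{13843} = - \frac{14137}{27686}$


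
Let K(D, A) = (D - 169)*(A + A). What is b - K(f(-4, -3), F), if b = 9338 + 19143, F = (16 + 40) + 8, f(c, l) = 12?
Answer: 48577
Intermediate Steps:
F = 64 (F = 56 + 8 = 64)
K(D, A) = 2*A*(-169 + D) (K(D, A) = (-169 + D)*(2*A) = 2*A*(-169 + D))
b = 28481
b - K(f(-4, -3), F) = 28481 - 2*64*(-169 + 12) = 28481 - 2*64*(-157) = 28481 - 1*(-20096) = 28481 + 20096 = 48577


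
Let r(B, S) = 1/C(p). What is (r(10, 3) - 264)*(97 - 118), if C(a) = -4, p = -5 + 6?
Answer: 22197/4 ≈ 5549.3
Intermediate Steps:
p = 1
r(B, S) = -1/4 (r(B, S) = 1/(-4) = -1/4)
(r(10, 3) - 264)*(97 - 118) = (-1/4 - 264)*(97 - 118) = -1057/4*(-21) = 22197/4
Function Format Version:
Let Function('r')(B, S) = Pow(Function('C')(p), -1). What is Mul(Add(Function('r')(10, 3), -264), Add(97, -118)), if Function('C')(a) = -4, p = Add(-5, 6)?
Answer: Rational(22197, 4) ≈ 5549.3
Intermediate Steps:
p = 1
Function('r')(B, S) = Rational(-1, 4) (Function('r')(B, S) = Pow(-4, -1) = Rational(-1, 4))
Mul(Add(Function('r')(10, 3), -264), Add(97, -118)) = Mul(Add(Rational(-1, 4), -264), Add(97, -118)) = Mul(Rational(-1057, 4), -21) = Rational(22197, 4)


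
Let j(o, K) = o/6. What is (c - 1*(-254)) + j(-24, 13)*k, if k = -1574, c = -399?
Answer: 6151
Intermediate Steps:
j(o, K) = o/6 (j(o, K) = o*(1/6) = o/6)
(c - 1*(-254)) + j(-24, 13)*k = (-399 - 1*(-254)) + ((1/6)*(-24))*(-1574) = (-399 + 254) - 4*(-1574) = -145 + 6296 = 6151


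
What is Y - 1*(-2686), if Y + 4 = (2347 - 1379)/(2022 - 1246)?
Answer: 260275/97 ≈ 2683.2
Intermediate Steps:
Y = -267/97 (Y = -4 + (2347 - 1379)/(2022 - 1246) = -4 + 968/776 = -4 + 968*(1/776) = -4 + 121/97 = -267/97 ≈ -2.7526)
Y - 1*(-2686) = -267/97 - 1*(-2686) = -267/97 + 2686 = 260275/97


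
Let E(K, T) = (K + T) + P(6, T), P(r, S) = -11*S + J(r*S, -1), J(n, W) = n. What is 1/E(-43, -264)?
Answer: 1/1013 ≈ 0.00098717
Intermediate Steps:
P(r, S) = -11*S + S*r (P(r, S) = -11*S + r*S = -11*S + S*r)
E(K, T) = K - 4*T (E(K, T) = (K + T) + T*(-11 + 6) = (K + T) + T*(-5) = (K + T) - 5*T = K - 4*T)
1/E(-43, -264) = 1/(-43 - 4*(-264)) = 1/(-43 + 1056) = 1/1013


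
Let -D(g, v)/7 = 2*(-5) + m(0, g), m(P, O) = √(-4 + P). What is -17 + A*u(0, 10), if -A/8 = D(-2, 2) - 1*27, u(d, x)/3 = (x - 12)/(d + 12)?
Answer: 155 - 56*I ≈ 155.0 - 56.0*I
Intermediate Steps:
u(d, x) = 3*(-12 + x)/(12 + d) (u(d, x) = 3*((x - 12)/(d + 12)) = 3*((-12 + x)/(12 + d)) = 3*(-12 + x)/(12 + d))
D(g, v) = 70 - 14*I (D(g, v) = -7*(2*(-5) + √(-4 + 0)) = -7*(-10 + √(-4)) = -7*(-10 + 2*I) = 70 - 14*I)
A = -344 + 112*I (A = -8*((70 - 14*I) - 1*27) = -8*((70 - 14*I) - 27) = -8*(43 - 14*I) = -344 + 112*I ≈ -344.0 + 112.0*I)
-17 + A*u(0, 10) = -17 + (-344 + 112*I)*(3*(-12 + 10)/(12 + 0)) = -17 + (-344 + 112*I)*(3*(-2)/12) = -17 + (-344 + 112*I)*(3*(1/12)*(-2)) = -17 + (-344 + 112*I)*(-½) = -17 + (172 - 56*I) = 155 - 56*I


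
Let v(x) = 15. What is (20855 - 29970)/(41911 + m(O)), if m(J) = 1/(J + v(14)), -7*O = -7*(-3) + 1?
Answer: -151309/695724 ≈ -0.21748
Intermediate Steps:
O = -22/7 (O = -(-7*(-3) + 1)/7 = -(21 + 1)/7 = -⅐*22 = -22/7 ≈ -3.1429)
m(J) = 1/(15 + J) (m(J) = 1/(J + 15) = 1/(15 + J))
(20855 - 29970)/(41911 + m(O)) = (20855 - 29970)/(41911 + 1/(15 - 22/7)) = -9115/(41911 + 1/(83/7)) = -9115/(41911 + 7/83) = -9115/3478620/83 = -9115*83/3478620 = -151309/695724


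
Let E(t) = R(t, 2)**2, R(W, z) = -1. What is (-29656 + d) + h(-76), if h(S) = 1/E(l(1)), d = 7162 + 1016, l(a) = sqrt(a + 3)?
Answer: -21477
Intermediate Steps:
l(a) = sqrt(3 + a)
d = 8178
E(t) = 1 (E(t) = (-1)**2 = 1)
h(S) = 1 (h(S) = 1/1 = 1)
(-29656 + d) + h(-76) = (-29656 + 8178) + 1 = -21478 + 1 = -21477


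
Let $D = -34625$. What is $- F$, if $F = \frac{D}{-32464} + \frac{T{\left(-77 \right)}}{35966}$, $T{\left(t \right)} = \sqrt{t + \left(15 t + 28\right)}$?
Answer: $- \frac{34625}{32464} - \frac{i \sqrt{301}}{17983} \approx -1.0666 - 0.00096476 i$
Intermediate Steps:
$T{\left(t \right)} = \sqrt{28 + 16 t}$ ($T{\left(t \right)} = \sqrt{t + \left(28 + 15 t\right)} = \sqrt{28 + 16 t}$)
$F = \frac{34625}{32464} + \frac{i \sqrt{301}}{17983}$ ($F = - \frac{34625}{-32464} + \frac{2 \sqrt{7 + 4 \left(-77\right)}}{35966} = \left(-34625\right) \left(- \frac{1}{32464}\right) + 2 \sqrt{7 - 308} \cdot \frac{1}{35966} = \frac{34625}{32464} + 2 \sqrt{-301} \cdot \frac{1}{35966} = \frac{34625}{32464} + 2 i \sqrt{301} \cdot \frac{1}{35966} = \frac{34625}{32464} + \frac{i \sqrt{301}}{17983} \approx 1.0666 + 0.00096476 i$)
$- F = - (\frac{34625}{32464} + \frac{i \sqrt{301}}{17983}) = - \frac{34625}{32464} - \frac{i \sqrt{301}}{17983}$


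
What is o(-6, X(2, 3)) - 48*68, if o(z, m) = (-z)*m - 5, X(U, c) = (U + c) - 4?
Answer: -3263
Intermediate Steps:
X(U, c) = -4 + U + c
o(z, m) = -5 - m*z (o(z, m) = -m*z - 5 = -5 - m*z)
o(-6, X(2, 3)) - 48*68 = (-5 - 1*(-4 + 2 + 3)*(-6)) - 48*68 = (-5 - 1*1*(-6)) - 3264 = (-5 + 6) - 3264 = 1 - 3264 = -3263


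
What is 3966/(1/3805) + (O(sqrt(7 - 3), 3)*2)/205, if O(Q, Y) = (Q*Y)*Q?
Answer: 3093579174/205 ≈ 1.5091e+7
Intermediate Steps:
O(Q, Y) = Y*Q**2
3966/(1/3805) + (O(sqrt(7 - 3), 3)*2)/205 = 3966/(1/3805) + ((3*(sqrt(7 - 3))**2)*2)/205 = 3966/(1/3805) + ((3*(sqrt(4))**2)*2)*(1/205) = 3966*3805 + ((3*2**2)*2)*(1/205) = 15090630 + ((3*4)*2)*(1/205) = 15090630 + (12*2)*(1/205) = 15090630 + 24*(1/205) = 15090630 + 24/205 = 3093579174/205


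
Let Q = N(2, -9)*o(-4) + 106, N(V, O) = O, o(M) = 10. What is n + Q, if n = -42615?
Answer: -42599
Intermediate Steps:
Q = 16 (Q = -9*10 + 106 = -90 + 106 = 16)
n + Q = -42615 + 16 = -42599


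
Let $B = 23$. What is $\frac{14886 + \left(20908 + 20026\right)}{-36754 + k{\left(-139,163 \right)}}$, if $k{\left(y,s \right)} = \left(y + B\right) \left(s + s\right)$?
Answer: $- \frac{5582}{7457} \approx -0.74856$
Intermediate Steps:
$k{\left(y,s \right)} = 2 s \left(23 + y\right)$ ($k{\left(y,s \right)} = \left(y + 23\right) \left(s + s\right) = \left(23 + y\right) 2 s = 2 s \left(23 + y\right)$)
$\frac{14886 + \left(20908 + 20026\right)}{-36754 + k{\left(-139,163 \right)}} = \frac{14886 + \left(20908 + 20026\right)}{-36754 + 2 \cdot 163 \left(23 - 139\right)} = \frac{14886 + 40934}{-36754 + 2 \cdot 163 \left(-116\right)} = \frac{55820}{-36754 - 37816} = \frac{55820}{-74570} = 55820 \left(- \frac{1}{74570}\right) = - \frac{5582}{7457}$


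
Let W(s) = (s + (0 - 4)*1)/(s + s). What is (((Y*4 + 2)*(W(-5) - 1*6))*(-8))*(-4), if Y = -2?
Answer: 4896/5 ≈ 979.20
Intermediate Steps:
W(s) = (-4 + s)/(2*s) (W(s) = (s - 4*1)/((2*s)) = (s - 4)*(1/(2*s)) = (-4 + s)*(1/(2*s)) = (-4 + s)/(2*s))
(((Y*4 + 2)*(W(-5) - 1*6))*(-8))*(-4) = (((-2*4 + 2)*((1/2)*(-4 - 5)/(-5) - 1*6))*(-8))*(-4) = (((-8 + 2)*((1/2)*(-1/5)*(-9) - 6))*(-8))*(-4) = (-6*(9/10 - 6)*(-8))*(-4) = (-6*(-51/10)*(-8))*(-4) = ((153/5)*(-8))*(-4) = -1224/5*(-4) = 4896/5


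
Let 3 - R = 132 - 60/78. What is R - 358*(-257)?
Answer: 1194411/13 ≈ 91878.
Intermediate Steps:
R = -1667/13 (R = 3 - (132 - 60/78) = 3 - (132 - 1*10/13) = 3 - (132 - 10/13) = 3 - 1*1706/13 = 3 - 1706/13 = -1667/13 ≈ -128.23)
R - 358*(-257) = -1667/13 - 358*(-257) = -1667/13 + 92006 = 1194411/13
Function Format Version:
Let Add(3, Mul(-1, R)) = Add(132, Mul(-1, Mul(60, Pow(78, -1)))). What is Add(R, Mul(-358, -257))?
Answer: Rational(1194411, 13) ≈ 91878.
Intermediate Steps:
R = Rational(-1667, 13) (R = Add(3, Mul(-1, Add(132, Mul(-1, Mul(60, Pow(78, -1)))))) = Add(3, Mul(-1, Add(132, Mul(-1, Mul(60, Rational(1, 78)))))) = Add(3, Mul(-1, Add(132, Mul(-1, Rational(10, 13))))) = Add(3, Mul(-1, Add(132, Rational(-10, 13)))) = Add(3, Mul(-1, Rational(1706, 13))) = Add(3, Rational(-1706, 13)) = Rational(-1667, 13) ≈ -128.23)
Add(R, Mul(-358, -257)) = Add(Rational(-1667, 13), Mul(-358, -257)) = Add(Rational(-1667, 13), 92006) = Rational(1194411, 13)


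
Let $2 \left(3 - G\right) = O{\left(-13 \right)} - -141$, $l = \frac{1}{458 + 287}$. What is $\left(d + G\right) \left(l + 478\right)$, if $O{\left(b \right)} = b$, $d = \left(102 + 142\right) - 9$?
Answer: $\frac{61963314}{745} \approx 83172.0$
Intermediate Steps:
$l = \frac{1}{745} \approx 0.0013423$
$d = 235$ ($d = 244 - 9 = 235$)
$G = -61$ ($G = 3 - \frac{-13 - -141}{2} = 3 - \frac{-13 + 141}{2} = 3 - 64 = -61$)
$\left(d + G\right) \left(l + 478\right) = \left(235 - 61\right) \left(\frac{1}{745} + 478\right) = 174 \cdot \frac{356111}{745} = \frac{61963314}{745}$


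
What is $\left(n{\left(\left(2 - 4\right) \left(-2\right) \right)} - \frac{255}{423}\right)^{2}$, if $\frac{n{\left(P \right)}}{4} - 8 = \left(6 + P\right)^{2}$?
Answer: $\frac{3699923929}{19881} \approx 1.861 \cdot 10^{5}$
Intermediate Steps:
$n{\left(P \right)} = 32 + 4 \left(6 + P\right)^{2}$
$\left(n{\left(\left(2 - 4\right) \left(-2\right) \right)} - \frac{255}{423}\right)^{2} = \left(\left(32 + 4 \left(6 + \left(2 - 4\right) \left(-2\right)\right)^{2}\right) - \frac{255}{423}\right)^{2} = \left(\left(32 + 4 \left(6 - -4\right)^{2}\right) - \frac{85}{141}\right)^{2} = \left(\left(32 + 4 \left(6 + 4\right)^{2}\right) - \frac{85}{141}\right)^{2} = \left(\left(32 + 4 \cdot 10^{2}\right) - \frac{85}{141}\right)^{2} = \left(\left(32 + 4 \cdot 100\right) - \frac{85}{141}\right)^{2} = \left(\left(32 + 400\right) - \frac{85}{141}\right)^{2} = \left(432 - \frac{85}{141}\right)^{2} = \left(\frac{60827}{141}\right)^{2} = \frac{3699923929}{19881}$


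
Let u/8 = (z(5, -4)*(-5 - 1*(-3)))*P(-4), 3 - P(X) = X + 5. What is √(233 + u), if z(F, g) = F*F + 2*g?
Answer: I*√311 ≈ 17.635*I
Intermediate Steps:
P(X) = -2 - X (P(X) = 3 - (X + 5) = 3 - (5 + X) = 3 + (-5 - X) = -2 - X)
z(F, g) = F² + 2*g
u = -544 (u = 8*(((5² + 2*(-4))*(-5 - 1*(-3)))*(-2 - 1*(-4))) = 8*(((25 - 8)*(-5 + 3))*(-2 + 4)) = 8*((17*(-2))*2) = 8*(-34*2) = 8*(-68) = -544)
√(233 + u) = √(233 - 544) = √(-311) = I*√311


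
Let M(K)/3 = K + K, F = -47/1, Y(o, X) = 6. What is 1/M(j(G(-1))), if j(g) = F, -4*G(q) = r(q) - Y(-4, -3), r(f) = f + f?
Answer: -1/282 ≈ -0.0035461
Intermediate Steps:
r(f) = 2*f
F = -47 (F = -47*1 = -47)
G(q) = 3/2 - q/2 (G(q) = -(2*q - 1*6)/4 = -(2*q - 6)/4 = -(-6 + 2*q)/4 = 3/2 - q/2)
j(g) = -47
M(K) = 6*K (M(K) = 3*(K + K) = 3*(2*K) = 6*K)
1/M(j(G(-1))) = 1/(6*(-47)) = 1/(-282) = -1/282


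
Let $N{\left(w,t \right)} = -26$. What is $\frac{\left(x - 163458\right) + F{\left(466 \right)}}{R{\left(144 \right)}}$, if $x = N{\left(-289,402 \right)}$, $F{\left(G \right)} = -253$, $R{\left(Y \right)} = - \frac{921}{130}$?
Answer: $\frac{7095270}{307} \approx 23112.0$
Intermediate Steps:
$R{\left(Y \right)} = - \frac{921}{130}$ ($R{\left(Y \right)} = \left(-921\right) \frac{1}{130} = - \frac{921}{130}$)
$x = -26$
$\frac{\left(x - 163458\right) + F{\left(466 \right)}}{R{\left(144 \right)}} = \frac{\left(-26 - 163458\right) - 253}{- \frac{921}{130}} = \left(-163484 - 253\right) \left(- \frac{130}{921}\right) = \left(-163737\right) \left(- \frac{130}{921}\right) = \frac{7095270}{307}$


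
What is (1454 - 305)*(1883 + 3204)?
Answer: 5844963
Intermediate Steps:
(1454 - 305)*(1883 + 3204) = 1149*5087 = 5844963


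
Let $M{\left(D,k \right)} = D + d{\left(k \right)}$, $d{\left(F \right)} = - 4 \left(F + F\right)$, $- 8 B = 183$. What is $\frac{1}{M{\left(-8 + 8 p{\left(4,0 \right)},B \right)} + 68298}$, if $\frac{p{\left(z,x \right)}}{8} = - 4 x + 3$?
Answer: $\frac{1}{68665} \approx 1.4563 \cdot 10^{-5}$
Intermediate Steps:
$B = - \frac{183}{8}$ ($B = \left(- \frac{1}{8}\right) 183 = - \frac{183}{8} \approx -22.875$)
$p{\left(z,x \right)} = 24 - 32 x$ ($p{\left(z,x \right)} = 8 \left(- 4 x + 3\right) = 8 \left(3 - 4 x\right) = 24 - 32 x$)
$d{\left(F \right)} = - 8 F$ ($d{\left(F \right)} = - 4 \cdot 2 F = - 8 F$)
$M{\left(D,k \right)} = D - 8 k$
$\frac{1}{M{\left(-8 + 8 p{\left(4,0 \right)},B \right)} + 68298} = \frac{1}{\left(\left(-8 + 8 \left(24 - 0\right)\right) - -183\right) + 68298} = \frac{1}{\left(\left(-8 + 8 \left(24 + 0\right)\right) + 183\right) + 68298} = \frac{1}{\left(\left(-8 + 8 \cdot 24\right) + 183\right) + 68298} = \frac{1}{\left(\left(-8 + 192\right) + 183\right) + 68298} = \frac{1}{\left(184 + 183\right) + 68298} = \frac{1}{367 + 68298} = \frac{1}{68665}$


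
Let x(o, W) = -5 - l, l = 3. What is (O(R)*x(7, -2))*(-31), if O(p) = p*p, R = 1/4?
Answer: 31/2 ≈ 15.500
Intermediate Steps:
x(o, W) = -8 (x(o, W) = -5 - 1*3 = -5 - 3 = -8)
R = ¼ ≈ 0.25000
O(p) = p²
(O(R)*x(7, -2))*(-31) = ((¼)²*(-8))*(-31) = ((1/16)*(-8))*(-31) = -½*(-31) = 31/2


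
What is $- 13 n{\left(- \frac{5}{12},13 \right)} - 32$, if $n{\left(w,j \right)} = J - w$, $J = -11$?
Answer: $\frac{1267}{12} \approx 105.58$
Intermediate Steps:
$n{\left(w,j \right)} = -11 - w$
$- 13 n{\left(- \frac{5}{12},13 \right)} - 32 = - 13 \left(-11 - - \frac{5}{12}\right) - 32 = - 13 \left(-11 + \frac{5}{12}\right) - 32 = \left(-13\right) \left(- \frac{127}{12}\right) - 32 = \frac{1651}{12} - 32 = \frac{1267}{12}$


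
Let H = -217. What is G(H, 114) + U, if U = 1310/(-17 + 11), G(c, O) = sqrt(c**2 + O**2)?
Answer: -655/3 + sqrt(60085) ≈ 26.789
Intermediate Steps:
G(c, O) = sqrt(O**2 + c**2)
U = -655/3 (U = 1310/(-6) = 1310*(-1/6) = -655/3 ≈ -218.33)
G(H, 114) + U = sqrt(114**2 + (-217)**2) - 655/3 = sqrt(12996 + 47089) - 655/3 = sqrt(60085) - 655/3 = -655/3 + sqrt(60085)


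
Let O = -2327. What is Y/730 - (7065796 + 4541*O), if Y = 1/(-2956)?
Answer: 7554977404679/2157880 ≈ 3.5011e+6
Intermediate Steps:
Y = -1/2956 ≈ -0.00033830
Y/730 - (7065796 + 4541*O) = -1/2956/730 - 4541/(1/(-2327 + 1556)) = -1/2956*1/730 - 4541/(1/(-771)) = -1/2157880 - 4541/(-1/771) = -1/2157880 - 4541*(-771) = -1/2157880 + 3501111 = 7554977404679/2157880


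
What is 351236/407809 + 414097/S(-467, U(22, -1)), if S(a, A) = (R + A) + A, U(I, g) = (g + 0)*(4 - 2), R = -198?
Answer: -168801533801/82377418 ≈ -2049.1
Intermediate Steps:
U(I, g) = 2*g (U(I, g) = g*2 = 2*g)
S(a, A) = -198 + 2*A (S(a, A) = (-198 + A) + A = -198 + 2*A)
351236/407809 + 414097/S(-467, U(22, -1)) = 351236/407809 + 414097/(-198 + 2*(2*(-1))) = 351236*(1/407809) + 414097/(-198 + 2*(-2)) = 351236/407809 + 414097/(-198 - 4) = 351236/407809 + 414097/(-202) = 351236/407809 + 414097*(-1/202) = 351236/407809 - 414097/202 = -168801533801/82377418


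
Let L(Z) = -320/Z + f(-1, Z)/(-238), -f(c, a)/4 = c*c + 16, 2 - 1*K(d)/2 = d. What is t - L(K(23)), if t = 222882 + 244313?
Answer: 9810929/21 ≈ 4.6719e+5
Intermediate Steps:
K(d) = 4 - 2*d
f(c, a) = -64 - 4*c² (f(c, a) = -4*(c*c + 16) = -4*(c² + 16) = -4*(16 + c²) = -64 - 4*c²)
L(Z) = 2/7 - 320/Z (L(Z) = -320/Z + (-64 - 4*(-1)²)/(-238) = -320/Z + (-64 - 4*1)*(-1/238) = -320/Z + (-64 - 4)*(-1/238) = -320/Z - 68*(-1/238) = -320/Z + 2/7 = 2/7 - 320/Z)
t = 467195
t - L(K(23)) = 467195 - (2/7 - 320/(4 - 2*23)) = 467195 - (2/7 - 320/(4 - 46)) = 467195 - (2/7 - 320/(-42)) = 467195 - (2/7 - 320*(-1/42)) = 467195 - (2/7 + 160/21) = 467195 - 1*166/21 = 467195 - 166/21 = 9810929/21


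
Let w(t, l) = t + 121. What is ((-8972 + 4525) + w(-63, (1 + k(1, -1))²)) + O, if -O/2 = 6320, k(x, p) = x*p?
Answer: -17029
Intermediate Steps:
k(x, p) = p*x
w(t, l) = 121 + t
O = -12640 (O = -2*6320 = -12640)
((-8972 + 4525) + w(-63, (1 + k(1, -1))²)) + O = ((-8972 + 4525) + (121 - 63)) - 12640 = (-4447 + 58) - 12640 = -4389 - 12640 = -17029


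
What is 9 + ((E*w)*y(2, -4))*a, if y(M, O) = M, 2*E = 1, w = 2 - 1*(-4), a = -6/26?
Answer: 99/13 ≈ 7.6154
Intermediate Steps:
a = -3/13 (a = -6*1/26 = -3/13 ≈ -0.23077)
w = 6 (w = 2 + 4 = 6)
E = 1/2 (E = (1/2)*1 = 1/2 ≈ 0.50000)
9 + ((E*w)*y(2, -4))*a = 9 + (((1/2)*6)*2)*(-3/13) = 9 + (3*2)*(-3/13) = 9 + 6*(-3/13) = 9 - 18/13 = 99/13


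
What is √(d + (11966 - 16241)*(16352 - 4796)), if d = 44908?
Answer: 8*I*√771203 ≈ 7025.5*I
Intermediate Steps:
√(d + (11966 - 16241)*(16352 - 4796)) = √(44908 + (11966 - 16241)*(16352 - 4796)) = √(44908 - 4275*11556) = √(44908 - 49401900) = √(-49356992) = 8*I*√771203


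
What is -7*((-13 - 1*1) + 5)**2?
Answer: -567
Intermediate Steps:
-7*((-13 - 1*1) + 5)**2 = -7*((-13 - 1) + 5)**2 = -7*(-14 + 5)**2 = -7*(-9)**2 = -7*81 = -567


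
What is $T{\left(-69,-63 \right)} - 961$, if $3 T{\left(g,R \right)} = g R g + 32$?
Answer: $- \frac{302794}{3} \approx -1.0093 \cdot 10^{5}$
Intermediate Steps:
$T{\left(g,R \right)} = \frac{32}{3} + \frac{R g^{2}}{3}$ ($T{\left(g,R \right)} = \frac{g R g + 32}{3} = \frac{R g g + 32}{3} = \frac{R g^{2} + 32}{3} = \frac{32 + R g^{2}}{3} = \frac{32}{3} + \frac{R g^{2}}{3}$)
$T{\left(-69,-63 \right)} - 961 = \left(\frac{32}{3} + \frac{1}{3} \left(-63\right) \left(-69\right)^{2}\right) - 961 = \left(\frac{32}{3} + \frac{1}{3} \left(-63\right) 4761\right) - 961 = \left(\frac{32}{3} - 99981\right) - 961 = - \frac{299911}{3} - 961 = - \frac{302794}{3}$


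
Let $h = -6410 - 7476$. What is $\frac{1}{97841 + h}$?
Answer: $\frac{1}{83955} \approx 1.1911 \cdot 10^{-5}$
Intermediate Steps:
$h = -13886$ ($h = -6410 - 7476 = -13886$)
$\frac{1}{97841 + h} = \frac{1}{97841 - 13886} = \frac{1}{83955}$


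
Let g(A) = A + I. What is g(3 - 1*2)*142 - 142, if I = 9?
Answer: 1278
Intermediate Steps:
g(A) = 9 + A (g(A) = A + 9 = 9 + A)
g(3 - 1*2)*142 - 142 = (9 + (3 - 1*2))*142 - 142 = (9 + (3 - 2))*142 - 142 = (9 + 1)*142 - 142 = 10*142 - 142 = 1420 - 142 = 1278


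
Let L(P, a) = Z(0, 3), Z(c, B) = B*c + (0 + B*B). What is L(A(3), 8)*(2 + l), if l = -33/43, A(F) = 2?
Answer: 477/43 ≈ 11.093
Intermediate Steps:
Z(c, B) = B² + B*c (Z(c, B) = B*c + (0 + B²) = B*c + B² = B² + B*c)
L(P, a) = 9 (L(P, a) = 3*(3 + 0) = 3*3 = 9)
l = -33/43 (l = -33*1/43 = -33/43 ≈ -0.76744)
L(A(3), 8)*(2 + l) = 9*(2 - 33/43) = 9*(53/43) = 477/43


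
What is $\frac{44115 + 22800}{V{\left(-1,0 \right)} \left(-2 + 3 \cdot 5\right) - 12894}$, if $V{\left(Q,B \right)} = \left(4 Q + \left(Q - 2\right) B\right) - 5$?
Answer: $- \frac{22305}{4337} \approx -5.143$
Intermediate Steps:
$V{\left(Q,B \right)} = -5 + 4 Q + B \left(-2 + Q\right)$ ($V{\left(Q,B \right)} = \left(4 Q + \left(-2 + Q\right) B\right) - 5 = \left(4 Q + B \left(-2 + Q\right)\right) - 5 = -5 + 4 Q + B \left(-2 + Q\right)$)
$\frac{44115 + 22800}{V{\left(-1,0 \right)} \left(-2 + 3 \cdot 5\right) - 12894} = \frac{44115 + 22800}{\left(-5 - 0 + 4 \left(-1\right) + 0 \left(-1\right)\right) \left(-2 + 3 \cdot 5\right) - 12894} = \frac{66915}{\left(-5 + 0 - 4 + 0\right) \left(-2 + 15\right) - 12894} = \frac{66915}{\left(-9\right) 13 - 12894} = \frac{66915}{-117 - 12894} = \frac{66915}{-13011} = 66915 \left(- \frac{1}{13011}\right) = - \frac{22305}{4337}$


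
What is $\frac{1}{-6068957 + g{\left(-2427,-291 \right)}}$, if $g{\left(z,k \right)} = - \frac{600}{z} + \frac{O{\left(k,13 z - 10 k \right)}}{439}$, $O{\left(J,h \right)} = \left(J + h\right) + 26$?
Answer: $- \frac{355151}{2155419444661} \approx -1.6477 \cdot 10^{-7}$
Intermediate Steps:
$O{\left(J,h \right)} = 26 + J + h$
$g{\left(z,k \right)} = \frac{26}{439} - \frac{600}{z} - \frac{9 k}{439} + \frac{13 z}{439}$ ($g{\left(z,k \right)} = - \frac{600}{z} + \frac{26 + k - \left(- 13 z + 10 k\right)}{439} = - \frac{600}{z} + \left(26 + k - \left(- 13 z + 10 k\right)\right) \frac{1}{439} = - \frac{600}{z} + \left(26 - 9 k + 13 z\right) \frac{1}{439} = - \frac{600}{z} + \left(\frac{26}{439} - \frac{9 k}{439} + \frac{13 z}{439}\right) = \frac{26}{439} - \frac{600}{z} - \frac{9 k}{439} + \frac{13 z}{439}$)
$\frac{1}{-6068957 + g{\left(-2427,-291 \right)}} = \frac{1}{-6068957 + \frac{-263400 - 2427 \left(26 - -2619 + 13 \left(-2427\right)\right)}{439 \left(-2427\right)}} = \frac{1}{-6068957 + \frac{1}{439} \left(- \frac{1}{2427}\right) \left(-263400 - 2427 \left(26 + 2619 - 31551\right)\right)} = \frac{1}{-6068957 + \frac{1}{439} \left(- \frac{1}{2427}\right) \left(-263400 - -70154862\right)} = \frac{1}{-6068957 + \frac{1}{439} \left(- \frac{1}{2427}\right) \left(-263400 + 70154862\right)} = \frac{1}{-6068957 + \frac{1}{439} \left(- \frac{1}{2427}\right) 69891462} = \frac{1}{-6068957 - \frac{23297154}{355151}} = \frac{1}{- \frac{2155419444661}{355151}} = - \frac{355151}{2155419444661}$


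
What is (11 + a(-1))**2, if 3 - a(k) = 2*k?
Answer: 256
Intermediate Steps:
a(k) = 3 - 2*k
(11 + a(-1))**2 = (11 + (3 - 2*(-1)))**2 = (11 + (3 + 2))**2 = (11 + 5)**2 = 16**2 = 256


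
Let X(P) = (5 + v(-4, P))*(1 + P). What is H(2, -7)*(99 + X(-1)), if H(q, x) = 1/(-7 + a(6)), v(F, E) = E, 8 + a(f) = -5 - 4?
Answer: -33/8 ≈ -4.1250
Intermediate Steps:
a(f) = -17 (a(f) = -8 + (-5 - 4) = -8 - 9 = -17)
H(q, x) = -1/24 (H(q, x) = 1/(-7 - 17) = 1/(-24) = -1/24)
X(P) = (1 + P)*(5 + P) (X(P) = (5 + P)*(1 + P) = (1 + P)*(5 + P))
H(2, -7)*(99 + X(-1)) = -(99 + (5 + (-1)² + 6*(-1)))/24 = -(99 + (5 + 1 - 6))/24 = -(99 + 0)/24 = -1/24*99 = -33/8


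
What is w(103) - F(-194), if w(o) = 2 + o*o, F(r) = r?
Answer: 10805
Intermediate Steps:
w(o) = 2 + o**2
w(103) - F(-194) = (2 + 103**2) - 1*(-194) = (2 + 10609) + 194 = 10611 + 194 = 10805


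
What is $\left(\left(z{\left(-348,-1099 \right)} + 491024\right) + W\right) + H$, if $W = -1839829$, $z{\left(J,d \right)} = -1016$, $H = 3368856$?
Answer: $2019035$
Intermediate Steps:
$\left(\left(z{\left(-348,-1099 \right)} + 491024\right) + W\right) + H = \left(\left(-1016 + 491024\right) - 1839829\right) + 3368856 = \left(490008 - 1839829\right) + 3368856 = -1349821 + 3368856 = 2019035$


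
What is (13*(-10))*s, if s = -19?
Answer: 2470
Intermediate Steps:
(13*(-10))*s = (13*(-10))*(-19) = -130*(-19) = 2470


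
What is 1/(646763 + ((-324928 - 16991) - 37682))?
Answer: 1/267162 ≈ 3.7430e-6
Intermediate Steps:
1/(646763 + ((-324928 - 16991) - 37682)) = 1/(646763 + (-341919 - 37682)) = 1/(646763 - 379601) = 1/267162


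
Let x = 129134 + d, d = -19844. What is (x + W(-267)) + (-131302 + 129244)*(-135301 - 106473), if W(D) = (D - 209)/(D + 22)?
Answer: 17418806438/35 ≈ 4.9768e+8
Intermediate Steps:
x = 109290 (x = 129134 - 19844 = 109290)
W(D) = (-209 + D)/(22 + D)
(x + W(-267)) + (-131302 + 129244)*(-135301 - 106473) = (109290 + (-209 - 267)/(22 - 267)) + (-131302 + 129244)*(-135301 - 106473) = (109290 - 476/(-245)) - 2058*(-241774) = (109290 - 1/245*(-476)) + 497570892 = (109290 + 68/35) + 497570892 = 3825218/35 + 497570892 = 17418806438/35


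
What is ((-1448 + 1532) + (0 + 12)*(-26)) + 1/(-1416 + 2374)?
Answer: -218423/958 ≈ -228.00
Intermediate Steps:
((-1448 + 1532) + (0 + 12)*(-26)) + 1/(-1416 + 2374) = (84 + 12*(-26)) + 1/958 = (84 - 312) + 1/958 = -228 + 1/958 = -218423/958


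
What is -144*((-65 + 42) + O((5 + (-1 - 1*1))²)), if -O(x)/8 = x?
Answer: 13680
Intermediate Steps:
O(x) = -8*x
-144*((-65 + 42) + O((5 + (-1 - 1*1))²)) = -144*((-65 + 42) - 8*(5 + (-1 - 1*1))²) = -144*(-23 - 8*(5 + (-1 - 1))²) = -144*(-23 - 8*(5 - 2)²) = -144*(-23 - 8*3²) = -144*(-23 - 8*9) = -144*(-23 - 72) = -144*(-95) = 13680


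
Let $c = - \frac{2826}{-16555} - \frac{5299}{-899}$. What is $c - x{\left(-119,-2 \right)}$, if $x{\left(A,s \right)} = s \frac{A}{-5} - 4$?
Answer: $\frac{858225481}{14882945} \approx 57.665$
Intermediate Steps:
$x{\left(A,s \right)} = -4 - \frac{A s}{5}$ ($x{\left(A,s \right)} = s A \left(- \frac{1}{5}\right) - 4 = s \left(- \frac{A}{5}\right) - 4 = - \frac{A s}{5} - 4 = -4 - \frac{A s}{5}$)
$c = \frac{90265519}{14882945}$ ($c = \left(-2826\right) \left(- \frac{1}{16555}\right) - - \frac{5299}{899} = \frac{2826}{16555} + \frac{5299}{899} = \frac{90265519}{14882945} \approx 6.065$)
$c - x{\left(-119,-2 \right)} = \frac{90265519}{14882945} - \left(-4 - \left(- \frac{119}{5}\right) \left(-2\right)\right) = \frac{90265519}{14882945} - \left(-4 - \frac{238}{5}\right) = \frac{90265519}{14882945} - - \frac{258}{5} = \frac{90265519}{14882945} + \frac{258}{5} = \frac{858225481}{14882945}$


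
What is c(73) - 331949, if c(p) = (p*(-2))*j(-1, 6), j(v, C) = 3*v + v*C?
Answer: -330635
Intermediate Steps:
j(v, C) = 3*v + C*v
c(p) = 18*p (c(p) = (p*(-2))*(-(3 + 6)) = (-2*p)*(-1*9) = -2*p*(-9) = 18*p)
c(73) - 331949 = 18*73 - 331949 = 1314 - 331949 = -330635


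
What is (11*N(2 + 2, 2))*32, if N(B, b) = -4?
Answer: -1408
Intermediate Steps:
(11*N(2 + 2, 2))*32 = (11*(-4))*32 = -44*32 = -1408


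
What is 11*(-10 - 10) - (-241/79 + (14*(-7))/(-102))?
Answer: -877960/4029 ≈ -217.91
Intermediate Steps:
11*(-10 - 10) - (-241/79 + (14*(-7))/(-102)) = 11*(-20) - (-241*1/79 - 98*(-1/102)) = -220 - (-241/79 + 49/51) = -220 - 1*(-8420/4029) = -220 + 8420/4029 = -877960/4029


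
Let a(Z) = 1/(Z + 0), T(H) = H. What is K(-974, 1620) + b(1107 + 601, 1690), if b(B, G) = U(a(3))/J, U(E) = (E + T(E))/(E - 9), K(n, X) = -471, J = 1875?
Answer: -11480626/24375 ≈ -471.00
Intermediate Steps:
a(Z) = 1/Z
U(E) = 2*E/(-9 + E) (U(E) = (E + E)/(E - 9) = (2*E)/(-9 + E) = 2*E/(-9 + E))
b(B, G) = -1/24375 (b(B, G) = (2/(3*(-9 + 1/3)))/1875 = (2*(⅓)/(-9 + ⅓))*(1/1875) = (2*(⅓)/(-26/3))*(1/1875) = (2*(⅓)*(-3/26))*(1/1875) = -1/13*1/1875 = -1/24375)
K(-974, 1620) + b(1107 + 601, 1690) = -471 - 1/24375 = -11480626/24375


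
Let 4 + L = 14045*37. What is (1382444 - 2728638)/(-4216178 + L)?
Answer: 1346194/3696517 ≈ 0.36418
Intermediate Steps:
L = 519661 (L = -4 + 14045*37 = -4 + 519665 = 519661)
(1382444 - 2728638)/(-4216178 + L) = (1382444 - 2728638)/(-4216178 + 519661) = -1346194/(-3696517) = -1346194*(-1/3696517) = 1346194/3696517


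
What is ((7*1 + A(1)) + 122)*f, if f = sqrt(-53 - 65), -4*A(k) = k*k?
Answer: 515*I*sqrt(118)/4 ≈ 1398.6*I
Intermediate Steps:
A(k) = -k**2/4 (A(k) = -k*k/4 = -k**2/4)
f = I*sqrt(118) (f = sqrt(-118) = I*sqrt(118) ≈ 10.863*I)
((7*1 + A(1)) + 122)*f = ((7*1 - 1/4*1**2) + 122)*(I*sqrt(118)) = ((7 - 1/4*1) + 122)*(I*sqrt(118)) = ((7 - 1/4) + 122)*(I*sqrt(118)) = (27/4 + 122)*(I*sqrt(118)) = 515*(I*sqrt(118))/4 = 515*I*sqrt(118)/4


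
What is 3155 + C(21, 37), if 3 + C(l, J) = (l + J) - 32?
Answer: 3178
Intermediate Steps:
C(l, J) = -35 + J + l (C(l, J) = -3 + ((l + J) - 32) = -3 + ((J + l) - 32) = -3 + (-32 + J + l) = -35 + J + l)
3155 + C(21, 37) = 3155 + (-35 + 37 + 21) = 3155 + 23 = 3178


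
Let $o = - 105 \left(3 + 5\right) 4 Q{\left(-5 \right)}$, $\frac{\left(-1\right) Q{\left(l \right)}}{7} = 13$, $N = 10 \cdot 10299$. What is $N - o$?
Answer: $-202770$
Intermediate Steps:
$N = 102990$
$Q{\left(l \right)} = -91$ ($Q{\left(l \right)} = \left(-7\right) 13 = -91$)
$o = 305760$ ($o = - 105 \left(3 + 5\right) 4 \left(-91\right) = - 105 \cdot 8 \cdot 4 \left(-91\right) = \left(-105\right) 32 \left(-91\right) = \left(-3360\right) \left(-91\right) = 305760$)
$N - o = 102990 - 305760 = -202770$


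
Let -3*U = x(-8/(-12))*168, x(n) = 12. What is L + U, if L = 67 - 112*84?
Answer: -10013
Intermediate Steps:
L = -9341 (L = 67 - 9408 = -9341)
U = -672 (U = -4*168 = -⅓*2016 = -672)
L + U = -9341 - 672 = -10013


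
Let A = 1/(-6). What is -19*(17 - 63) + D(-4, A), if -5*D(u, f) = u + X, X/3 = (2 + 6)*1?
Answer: 870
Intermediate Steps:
X = 24 (X = 3*((2 + 6)*1) = 3*(8*1) = 3*8 = 24)
A = -1/6 ≈ -0.16667
D(u, f) = -24/5 - u/5 (D(u, f) = -(u + 24)/5 = -(24 + u)/5 = -24/5 - u/5)
-19*(17 - 63) + D(-4, A) = -19*(17 - 63) + (-24/5 - 1/5*(-4)) = -19*(-46) + (-24/5 + 4/5) = 874 - 4 = 870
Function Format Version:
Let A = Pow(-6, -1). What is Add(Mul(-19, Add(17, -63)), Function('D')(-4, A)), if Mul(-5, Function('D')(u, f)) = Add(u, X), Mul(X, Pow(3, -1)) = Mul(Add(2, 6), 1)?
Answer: 870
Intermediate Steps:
X = 24 (X = Mul(3, Mul(Add(2, 6), 1)) = Mul(3, Mul(8, 1)) = Mul(3, 8) = 24)
A = Rational(-1, 6) ≈ -0.16667
Function('D')(u, f) = Add(Rational(-24, 5), Mul(Rational(-1, 5), u)) (Function('D')(u, f) = Mul(Rational(-1, 5), Add(u, 24)) = Mul(Rational(-1, 5), Add(24, u)) = Add(Rational(-24, 5), Mul(Rational(-1, 5), u)))
Add(Mul(-19, Add(17, -63)), Function('D')(-4, A)) = Add(Mul(-19, Add(17, -63)), Add(Rational(-24, 5), Mul(Rational(-1, 5), -4))) = Add(Mul(-19, -46), Add(Rational(-24, 5), Rational(4, 5))) = Add(874, -4) = 870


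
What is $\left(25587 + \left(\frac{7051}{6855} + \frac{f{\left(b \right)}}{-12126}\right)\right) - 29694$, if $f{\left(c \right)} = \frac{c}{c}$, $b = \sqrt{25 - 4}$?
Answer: $- \frac{113767888513}{27707910} \approx -4106.0$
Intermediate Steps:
$b = \sqrt{21} \approx 4.5826$
$f{\left(c \right)} = 1$
$\left(25587 + \left(\frac{7051}{6855} + \frac{f{\left(b \right)}}{-12126}\right)\right) - 29694 = \left(25587 + \left(\frac{7051}{6855} + 1 \frac{1}{-12126}\right)\right) - 29694 = \left(25587 + \left(7051 \cdot \frac{1}{6855} + 1 \left(- \frac{1}{12126}\right)\right)\right) - 29694 = \left(25587 + \left(\frac{7051}{6855} - \frac{1}{12126}\right)\right) - 29694 = \left(25587 + \frac{28497857}{27707910}\right) - 29694 = \frac{708990791027}{27707910} - 29694 = - \frac{113767888513}{27707910}$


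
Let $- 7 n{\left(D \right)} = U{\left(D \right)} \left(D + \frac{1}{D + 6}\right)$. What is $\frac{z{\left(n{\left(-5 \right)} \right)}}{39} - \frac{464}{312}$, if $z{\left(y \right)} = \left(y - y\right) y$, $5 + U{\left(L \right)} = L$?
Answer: $- \frac{58}{39} \approx -1.4872$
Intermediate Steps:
$U{\left(L \right)} = -5 + L$
$n{\left(D \right)} = - \frac{\left(-5 + D\right) \left(D + \frac{1}{6 + D}\right)}{7}$ ($n{\left(D \right)} = - \frac{\left(-5 + D\right) \left(D + \frac{1}{D + 6}\right)}{7} = - \frac{\left(-5 + D\right) \left(D + \frac{1}{6 + D}\right)}{7}$)
$z{\left(y \right)} = 0$ ($z{\left(y \right)} = 0 y = 0$)
$\frac{z{\left(n{\left(-5 \right)} \right)}}{39} - \frac{464}{312} = \frac{0}{39} - \frac{464}{312} = 0 \cdot \frac{1}{39} - \frac{58}{39} = 0 - \frac{58}{39} = - \frac{58}{39}$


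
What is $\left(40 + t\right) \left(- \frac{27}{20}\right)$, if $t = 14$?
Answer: $- \frac{729}{10} \approx -72.9$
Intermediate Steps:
$\left(40 + t\right) \left(- \frac{27}{20}\right) = \left(40 + 14\right) \left(- \frac{27}{20}\right) = 54 \left(\left(-27\right) \frac{1}{20}\right) = 54 \left(- \frac{27}{20}\right) = - \frac{729}{10}$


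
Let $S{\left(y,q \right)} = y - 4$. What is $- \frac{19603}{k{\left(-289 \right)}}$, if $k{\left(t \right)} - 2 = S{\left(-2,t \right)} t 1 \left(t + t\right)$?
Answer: $\frac{19603}{1002250} \approx 0.019559$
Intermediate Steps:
$S{\left(y,q \right)} = -4 + y$
$k{\left(t \right)} = 2 - 12 t^{2}$ ($k{\left(t \right)} = 2 + \left(-4 - 2\right) t 1 \left(t + t\right) = 2 + - 6 t 1 \cdot 2 t = 2 + - 6 t 2 t = 2 - 12 t^{2}$)
$- \frac{19603}{k{\left(-289 \right)}} = - \frac{19603}{2 - 12 \left(-289\right)^{2}} = - \frac{19603}{2 - 1002252} = - \frac{19603}{-1002250} = \left(-19603\right) \left(- \frac{1}{1002250}\right) = \frac{19603}{1002250}$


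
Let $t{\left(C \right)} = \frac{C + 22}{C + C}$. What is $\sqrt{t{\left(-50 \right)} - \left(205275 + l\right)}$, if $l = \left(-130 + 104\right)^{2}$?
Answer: $\frac{4 i \sqrt{321798}}{5} \approx 453.82 i$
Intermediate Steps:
$t{\left(C \right)} = \frac{22 + C}{2 C}$
$l = 676$ ($l = \left(-26\right)^{2} = 676$)
$\sqrt{t{\left(-50 \right)} - \left(205275 + l\right)} = \sqrt{\frac{22 - 50}{2 \left(-50\right)} - 205951} = \sqrt{\frac{1}{2} \left(- \frac{1}{50}\right) \left(-28\right) - 205951} = \sqrt{\frac{7}{25} - 205951} = \sqrt{- \frac{5148768}{25}} = \frac{4 i \sqrt{321798}}{5}$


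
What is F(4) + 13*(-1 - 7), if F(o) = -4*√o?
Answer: -112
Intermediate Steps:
F(4) + 13*(-1 - 7) = -4*√4 + 13*(-1 - 7) = -4*2 + 13*(-8) = -8 - 104 = -112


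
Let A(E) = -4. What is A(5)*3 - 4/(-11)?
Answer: -128/11 ≈ -11.636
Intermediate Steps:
A(5)*3 - 4/(-11) = -4*3 - 4/(-11) = -12 - 4*(-1/11) = -12 + 4/11 = -128/11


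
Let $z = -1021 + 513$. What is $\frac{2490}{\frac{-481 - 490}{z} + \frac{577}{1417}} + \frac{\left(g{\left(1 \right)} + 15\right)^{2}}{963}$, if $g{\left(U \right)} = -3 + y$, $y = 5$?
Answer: $\frac{191839499663}{178585461} \approx 1074.2$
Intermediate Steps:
$z = -508$
$g{\left(U \right)} = 2$ ($g{\left(U \right)} = -3 + 5 = 2$)
$\frac{2490}{\frac{-481 - 490}{z} + \frac{577}{1417}} + \frac{\left(g{\left(1 \right)} + 15\right)^{2}}{963} = \frac{2490}{\frac{-481 - 490}{-508} + \frac{577}{1417}} + \frac{\left(2 + 15\right)^{2}}{963} = \frac{2490}{\left(-971\right) \left(- \frac{1}{508}\right) + 577 \cdot \frac{1}{1417}} + 17^{2} \cdot \frac{1}{963} = \frac{2490}{\frac{971}{508} + \frac{577}{1417}} + 289 \cdot \frac{1}{963} = \frac{2490}{\frac{1669023}{719836}} + \frac{289}{963} = 2490 \cdot \frac{719836}{1669023} + \frac{289}{963} = \frac{597463880}{556341} + \frac{289}{963} = \frac{191839499663}{178585461}$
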